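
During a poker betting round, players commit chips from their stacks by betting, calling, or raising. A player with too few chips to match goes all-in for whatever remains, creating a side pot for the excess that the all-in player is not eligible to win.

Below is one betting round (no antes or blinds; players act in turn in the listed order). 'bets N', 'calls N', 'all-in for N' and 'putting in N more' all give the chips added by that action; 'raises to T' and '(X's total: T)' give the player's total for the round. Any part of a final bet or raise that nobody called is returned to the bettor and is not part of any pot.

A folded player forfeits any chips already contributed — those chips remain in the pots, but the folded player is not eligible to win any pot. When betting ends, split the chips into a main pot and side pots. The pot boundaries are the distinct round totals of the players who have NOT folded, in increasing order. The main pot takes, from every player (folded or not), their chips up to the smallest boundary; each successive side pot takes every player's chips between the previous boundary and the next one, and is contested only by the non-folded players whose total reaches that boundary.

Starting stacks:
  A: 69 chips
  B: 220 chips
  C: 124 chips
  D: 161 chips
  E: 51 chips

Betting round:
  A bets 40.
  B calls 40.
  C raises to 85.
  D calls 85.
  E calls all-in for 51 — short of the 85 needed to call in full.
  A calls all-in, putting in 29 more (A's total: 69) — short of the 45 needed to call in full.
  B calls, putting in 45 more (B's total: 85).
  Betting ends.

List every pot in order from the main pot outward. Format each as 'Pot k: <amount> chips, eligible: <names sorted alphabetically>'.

Contributions: A=69, B=85, C=85, D=85, E=51
Pot levels (distinct totals of non-folded players): 51, 69, 85
Layer 1-51: 51 each from A, B, C, D, E = 51*5 = 255 chips; eligible A, B, C, D, E
Layer 52-69: 18 each from A, B, C, D = 18*4 = 72 chips; eligible A, B, C, D
Layer 70-85: 16 each from B, C, D = 16*3 = 48 chips; eligible B, C, D

Pot 1: 255 chips, eligible: A, B, C, D, E
Pot 2: 72 chips, eligible: A, B, C, D
Pot 3: 48 chips, eligible: B, C, D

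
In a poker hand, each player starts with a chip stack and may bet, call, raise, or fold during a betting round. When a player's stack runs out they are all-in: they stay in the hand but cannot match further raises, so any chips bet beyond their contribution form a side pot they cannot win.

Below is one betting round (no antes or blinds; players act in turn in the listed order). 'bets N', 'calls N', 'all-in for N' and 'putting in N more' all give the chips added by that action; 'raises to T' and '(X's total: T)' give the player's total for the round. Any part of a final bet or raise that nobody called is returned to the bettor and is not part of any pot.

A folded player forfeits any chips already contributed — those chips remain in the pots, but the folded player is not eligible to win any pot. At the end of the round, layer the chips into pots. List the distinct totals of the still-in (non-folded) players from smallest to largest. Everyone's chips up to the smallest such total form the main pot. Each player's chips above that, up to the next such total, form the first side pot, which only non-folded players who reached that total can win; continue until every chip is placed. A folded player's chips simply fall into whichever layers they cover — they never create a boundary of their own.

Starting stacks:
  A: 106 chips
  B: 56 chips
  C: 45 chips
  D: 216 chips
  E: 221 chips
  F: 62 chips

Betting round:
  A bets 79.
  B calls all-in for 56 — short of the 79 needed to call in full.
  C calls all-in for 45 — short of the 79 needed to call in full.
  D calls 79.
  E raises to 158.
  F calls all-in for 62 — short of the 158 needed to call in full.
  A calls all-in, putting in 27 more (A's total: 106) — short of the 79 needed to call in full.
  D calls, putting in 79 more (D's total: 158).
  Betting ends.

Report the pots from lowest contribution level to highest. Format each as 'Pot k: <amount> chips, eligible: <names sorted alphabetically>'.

Contributions: A=106, B=56, C=45, D=158, E=158, F=62
Pot levels (distinct totals of non-folded players): 45, 56, 62, 106, 158
Layer 1-45: 45 each from A, B, C, D, E, F = 45*6 = 270 chips; eligible A, B, C, D, E, F
Layer 46-56: 11 each from A, B, D, E, F = 11*5 = 55 chips; eligible A, B, D, E, F
Layer 57-62: 6 each from A, D, E, F = 6*4 = 24 chips; eligible A, D, E, F
Layer 63-106: 44 each from A, D, E = 44*3 = 132 chips; eligible A, D, E
Layer 107-158: 52 each from D, E = 52*2 = 104 chips; eligible D, E

Pot 1: 270 chips, eligible: A, B, C, D, E, F
Pot 2: 55 chips, eligible: A, B, D, E, F
Pot 3: 24 chips, eligible: A, D, E, F
Pot 4: 132 chips, eligible: A, D, E
Pot 5: 104 chips, eligible: D, E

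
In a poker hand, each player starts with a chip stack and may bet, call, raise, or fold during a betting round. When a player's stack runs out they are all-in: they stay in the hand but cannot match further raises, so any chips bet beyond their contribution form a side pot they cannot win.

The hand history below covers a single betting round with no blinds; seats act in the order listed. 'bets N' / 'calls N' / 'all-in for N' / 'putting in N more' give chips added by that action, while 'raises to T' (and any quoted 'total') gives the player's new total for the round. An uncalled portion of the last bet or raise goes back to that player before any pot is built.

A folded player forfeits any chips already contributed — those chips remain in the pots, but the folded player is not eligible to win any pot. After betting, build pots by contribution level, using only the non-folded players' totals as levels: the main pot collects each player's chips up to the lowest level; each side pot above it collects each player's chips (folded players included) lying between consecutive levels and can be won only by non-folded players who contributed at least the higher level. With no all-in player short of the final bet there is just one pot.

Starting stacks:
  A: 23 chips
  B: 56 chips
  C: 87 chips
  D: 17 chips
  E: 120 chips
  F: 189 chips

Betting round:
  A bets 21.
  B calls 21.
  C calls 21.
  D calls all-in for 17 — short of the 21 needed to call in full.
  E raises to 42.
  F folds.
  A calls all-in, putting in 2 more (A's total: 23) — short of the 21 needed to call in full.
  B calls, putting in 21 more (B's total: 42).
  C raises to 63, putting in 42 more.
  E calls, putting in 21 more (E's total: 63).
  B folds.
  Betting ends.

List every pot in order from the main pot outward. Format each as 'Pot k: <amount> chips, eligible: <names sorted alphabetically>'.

Contributions: A=23, B=42, C=63, D=17, E=63
Folded: B, F
Pot levels (distinct totals of non-folded players): 17, 23, 63
Layer 1-17: 17 each from A, B, C, D, E = 17*5 = 85 chips; eligible A, C, D, E
Layer 18-23: 6 each from A, B, C, E = 6*4 = 24 chips; eligible A, C, E
Layer 24-63: B 19 + C 40 + E 40 = 99 chips; eligible C, E

Pot 1: 85 chips, eligible: A, C, D, E
Pot 2: 24 chips, eligible: A, C, E
Pot 3: 99 chips, eligible: C, E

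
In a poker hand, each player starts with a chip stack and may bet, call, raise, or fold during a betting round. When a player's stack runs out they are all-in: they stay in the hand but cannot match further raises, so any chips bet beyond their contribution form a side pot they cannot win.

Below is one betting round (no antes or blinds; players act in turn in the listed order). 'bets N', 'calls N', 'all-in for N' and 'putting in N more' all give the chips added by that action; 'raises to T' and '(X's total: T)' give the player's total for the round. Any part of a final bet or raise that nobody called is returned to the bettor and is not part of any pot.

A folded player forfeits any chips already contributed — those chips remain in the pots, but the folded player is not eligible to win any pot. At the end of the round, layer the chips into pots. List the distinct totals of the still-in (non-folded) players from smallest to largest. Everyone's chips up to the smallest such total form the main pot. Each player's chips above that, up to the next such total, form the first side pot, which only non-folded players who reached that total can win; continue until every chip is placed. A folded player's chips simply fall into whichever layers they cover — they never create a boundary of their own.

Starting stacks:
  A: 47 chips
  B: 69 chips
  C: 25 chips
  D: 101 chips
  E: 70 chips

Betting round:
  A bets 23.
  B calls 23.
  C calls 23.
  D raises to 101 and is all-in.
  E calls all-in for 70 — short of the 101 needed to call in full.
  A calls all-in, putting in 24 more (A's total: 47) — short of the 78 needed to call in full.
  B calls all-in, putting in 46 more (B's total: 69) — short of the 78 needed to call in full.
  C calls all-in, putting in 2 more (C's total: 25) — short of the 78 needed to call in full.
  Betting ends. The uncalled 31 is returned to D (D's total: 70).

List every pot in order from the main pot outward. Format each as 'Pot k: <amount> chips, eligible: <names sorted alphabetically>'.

Pot 1: 125 chips, eligible: A, B, C, D, E
Pot 2: 88 chips, eligible: A, B, D, E
Pot 3: 66 chips, eligible: B, D, E
Pot 4: 2 chips, eligible: D, E

Derivation:
Contributions (after 31 returned to D): A=47, B=69, C=25, D=70, E=70
Pot levels (distinct totals of non-folded players): 25, 47, 69, 70
Layer 1-25: 25 each from A, B, C, D, E = 25*5 = 125 chips; eligible A, B, C, D, E
Layer 26-47: 22 each from A, B, D, E = 22*4 = 88 chips; eligible A, B, D, E
Layer 48-69: 22 each from B, D, E = 22*3 = 66 chips; eligible B, D, E
Layer 70-70: 1 each from D, E = 1*2 = 2 chips; eligible D, E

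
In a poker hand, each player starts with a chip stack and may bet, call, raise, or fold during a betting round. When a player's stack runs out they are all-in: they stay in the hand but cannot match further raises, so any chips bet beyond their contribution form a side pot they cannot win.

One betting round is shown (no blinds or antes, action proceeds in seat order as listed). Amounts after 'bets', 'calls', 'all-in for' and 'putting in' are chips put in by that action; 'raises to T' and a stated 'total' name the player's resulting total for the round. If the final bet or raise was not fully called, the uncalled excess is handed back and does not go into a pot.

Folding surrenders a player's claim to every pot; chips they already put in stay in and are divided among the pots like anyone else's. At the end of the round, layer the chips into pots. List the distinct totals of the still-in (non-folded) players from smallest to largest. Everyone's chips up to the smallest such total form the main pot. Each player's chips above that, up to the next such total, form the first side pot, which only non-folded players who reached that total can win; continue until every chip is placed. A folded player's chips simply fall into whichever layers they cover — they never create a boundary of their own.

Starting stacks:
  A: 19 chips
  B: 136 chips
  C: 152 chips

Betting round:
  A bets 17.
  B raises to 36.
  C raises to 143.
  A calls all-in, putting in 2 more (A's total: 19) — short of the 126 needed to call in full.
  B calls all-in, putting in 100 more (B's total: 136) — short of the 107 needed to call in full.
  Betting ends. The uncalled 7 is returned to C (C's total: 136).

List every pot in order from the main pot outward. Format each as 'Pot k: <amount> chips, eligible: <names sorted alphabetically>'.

Pot 1: 57 chips, eligible: A, B, C
Pot 2: 234 chips, eligible: B, C

Derivation:
Contributions (after 7 returned to C): A=19, B=136, C=136
Pot levels (distinct totals of non-folded players): 19, 136
Layer 1-19: 19 each from A, B, C = 19*3 = 57 chips; eligible A, B, C
Layer 20-136: 117 each from B, C = 117*2 = 234 chips; eligible B, C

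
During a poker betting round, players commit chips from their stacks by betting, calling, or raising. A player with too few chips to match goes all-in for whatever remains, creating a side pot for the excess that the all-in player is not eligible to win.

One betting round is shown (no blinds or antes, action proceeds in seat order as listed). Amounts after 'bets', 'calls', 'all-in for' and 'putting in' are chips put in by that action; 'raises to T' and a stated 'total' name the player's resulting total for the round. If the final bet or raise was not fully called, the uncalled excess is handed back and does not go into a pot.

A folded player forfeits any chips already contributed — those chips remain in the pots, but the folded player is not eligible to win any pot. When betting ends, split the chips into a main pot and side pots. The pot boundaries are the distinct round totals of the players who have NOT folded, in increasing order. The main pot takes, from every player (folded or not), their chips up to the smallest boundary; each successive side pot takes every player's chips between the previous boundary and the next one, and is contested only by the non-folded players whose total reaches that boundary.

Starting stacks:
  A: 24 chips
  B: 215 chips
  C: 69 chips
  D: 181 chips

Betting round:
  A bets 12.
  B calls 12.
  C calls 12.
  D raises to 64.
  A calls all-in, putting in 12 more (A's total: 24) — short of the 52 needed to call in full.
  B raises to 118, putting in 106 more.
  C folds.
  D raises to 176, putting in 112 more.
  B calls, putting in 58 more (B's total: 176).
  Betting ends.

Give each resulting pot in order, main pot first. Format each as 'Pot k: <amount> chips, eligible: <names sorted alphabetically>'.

Contributions: A=24, B=176, C=12, D=176
Folded: C
Pot levels (distinct totals of non-folded players): 24, 176
Layer 1-24: A 24 + B 24 + C 12 + D 24 = 84 chips; eligible A, B, D
Layer 25-176: 152 each from B, D = 152*2 = 304 chips; eligible B, D

Pot 1: 84 chips, eligible: A, B, D
Pot 2: 304 chips, eligible: B, D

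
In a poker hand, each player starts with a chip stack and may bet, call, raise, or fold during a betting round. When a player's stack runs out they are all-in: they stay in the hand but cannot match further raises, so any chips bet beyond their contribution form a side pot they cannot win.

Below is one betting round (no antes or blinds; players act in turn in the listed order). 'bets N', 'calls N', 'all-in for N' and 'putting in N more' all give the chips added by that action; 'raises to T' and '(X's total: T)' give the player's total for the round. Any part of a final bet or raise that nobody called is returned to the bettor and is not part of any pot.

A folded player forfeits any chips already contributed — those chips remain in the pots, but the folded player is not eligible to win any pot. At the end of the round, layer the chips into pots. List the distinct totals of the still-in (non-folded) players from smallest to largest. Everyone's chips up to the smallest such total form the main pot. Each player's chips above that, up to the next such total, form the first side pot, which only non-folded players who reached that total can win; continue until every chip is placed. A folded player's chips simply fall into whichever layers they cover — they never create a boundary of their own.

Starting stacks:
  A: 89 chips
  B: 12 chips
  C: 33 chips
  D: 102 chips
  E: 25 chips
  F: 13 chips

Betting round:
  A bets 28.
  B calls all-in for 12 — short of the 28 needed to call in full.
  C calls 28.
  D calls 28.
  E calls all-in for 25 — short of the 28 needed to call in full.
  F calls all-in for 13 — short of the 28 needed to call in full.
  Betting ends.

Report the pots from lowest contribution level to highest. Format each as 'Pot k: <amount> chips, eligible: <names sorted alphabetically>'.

Contributions: A=28, B=12, C=28, D=28, E=25, F=13
Pot levels (distinct totals of non-folded players): 12, 13, 25, 28
Layer 1-12: 12 each from A, B, C, D, E, F = 12*6 = 72 chips; eligible A, B, C, D, E, F
Layer 13-13: 1 each from A, C, D, E, F = 1*5 = 5 chips; eligible A, C, D, E, F
Layer 14-25: 12 each from A, C, D, E = 12*4 = 48 chips; eligible A, C, D, E
Layer 26-28: 3 each from A, C, D = 3*3 = 9 chips; eligible A, C, D

Pot 1: 72 chips, eligible: A, B, C, D, E, F
Pot 2: 5 chips, eligible: A, C, D, E, F
Pot 3: 48 chips, eligible: A, C, D, E
Pot 4: 9 chips, eligible: A, C, D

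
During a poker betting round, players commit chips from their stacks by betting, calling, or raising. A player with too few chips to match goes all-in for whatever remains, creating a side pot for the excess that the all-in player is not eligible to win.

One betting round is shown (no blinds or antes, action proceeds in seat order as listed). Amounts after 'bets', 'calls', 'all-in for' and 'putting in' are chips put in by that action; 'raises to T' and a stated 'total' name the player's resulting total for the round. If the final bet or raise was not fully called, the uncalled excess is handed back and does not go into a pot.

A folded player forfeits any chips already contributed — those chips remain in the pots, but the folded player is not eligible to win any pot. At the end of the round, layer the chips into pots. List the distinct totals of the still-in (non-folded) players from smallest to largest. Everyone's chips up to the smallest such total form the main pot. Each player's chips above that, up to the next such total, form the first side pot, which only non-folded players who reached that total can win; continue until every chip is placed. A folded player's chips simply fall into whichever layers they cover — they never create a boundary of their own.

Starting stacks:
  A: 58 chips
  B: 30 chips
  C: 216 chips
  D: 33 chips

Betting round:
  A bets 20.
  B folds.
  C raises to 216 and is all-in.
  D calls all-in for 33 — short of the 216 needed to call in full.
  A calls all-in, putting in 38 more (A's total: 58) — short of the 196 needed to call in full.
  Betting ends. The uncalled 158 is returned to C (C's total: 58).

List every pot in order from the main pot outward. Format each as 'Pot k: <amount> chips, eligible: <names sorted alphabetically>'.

Pot 1: 99 chips, eligible: A, C, D
Pot 2: 50 chips, eligible: A, C

Derivation:
Contributions (after 158 returned to C): A=58, C=58, D=33
Folded: B
Pot levels (distinct totals of non-folded players): 33, 58
Layer 1-33: 33 each from A, C, D = 33*3 = 99 chips; eligible A, C, D
Layer 34-58: 25 each from A, C = 25*2 = 50 chips; eligible A, C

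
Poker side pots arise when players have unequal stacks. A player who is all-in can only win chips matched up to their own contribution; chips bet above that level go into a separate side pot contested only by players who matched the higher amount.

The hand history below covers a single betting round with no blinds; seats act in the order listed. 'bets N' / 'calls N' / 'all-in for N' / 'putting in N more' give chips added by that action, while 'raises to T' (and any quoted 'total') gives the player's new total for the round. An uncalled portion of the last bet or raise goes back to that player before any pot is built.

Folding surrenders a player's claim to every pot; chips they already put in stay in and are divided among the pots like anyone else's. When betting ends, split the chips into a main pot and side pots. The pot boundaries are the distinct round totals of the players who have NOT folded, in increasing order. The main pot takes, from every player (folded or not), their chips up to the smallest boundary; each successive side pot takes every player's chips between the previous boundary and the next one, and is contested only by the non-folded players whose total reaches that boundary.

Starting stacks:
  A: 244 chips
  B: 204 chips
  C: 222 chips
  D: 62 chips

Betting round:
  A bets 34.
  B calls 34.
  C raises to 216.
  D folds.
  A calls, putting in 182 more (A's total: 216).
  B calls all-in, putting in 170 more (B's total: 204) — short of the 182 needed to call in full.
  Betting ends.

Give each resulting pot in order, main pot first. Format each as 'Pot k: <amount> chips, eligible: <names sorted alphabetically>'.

Contributions: A=216, B=204, C=216
Folded: D
Pot levels (distinct totals of non-folded players): 204, 216
Layer 1-204: 204 each from A, B, C = 204*3 = 612 chips; eligible A, B, C
Layer 205-216: 12 each from A, C = 12*2 = 24 chips; eligible A, C

Pot 1: 612 chips, eligible: A, B, C
Pot 2: 24 chips, eligible: A, C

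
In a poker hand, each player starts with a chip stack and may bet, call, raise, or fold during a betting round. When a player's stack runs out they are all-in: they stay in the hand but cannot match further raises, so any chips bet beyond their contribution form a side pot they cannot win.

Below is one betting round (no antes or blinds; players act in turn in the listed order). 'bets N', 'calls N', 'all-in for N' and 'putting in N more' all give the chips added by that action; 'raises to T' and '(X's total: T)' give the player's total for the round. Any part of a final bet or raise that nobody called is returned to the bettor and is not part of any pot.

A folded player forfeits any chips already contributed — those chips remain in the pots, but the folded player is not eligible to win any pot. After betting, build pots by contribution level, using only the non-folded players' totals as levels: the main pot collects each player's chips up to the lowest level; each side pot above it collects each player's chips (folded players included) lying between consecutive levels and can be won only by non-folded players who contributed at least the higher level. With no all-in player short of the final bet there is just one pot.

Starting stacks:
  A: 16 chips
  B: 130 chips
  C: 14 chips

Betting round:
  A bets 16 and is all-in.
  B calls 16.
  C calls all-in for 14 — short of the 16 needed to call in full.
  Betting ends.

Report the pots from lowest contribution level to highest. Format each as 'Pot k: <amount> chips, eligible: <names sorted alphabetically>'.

Pot 1: 42 chips, eligible: A, B, C
Pot 2: 4 chips, eligible: A, B

Derivation:
Contributions: A=16, B=16, C=14
Pot levels (distinct totals of non-folded players): 14, 16
Layer 1-14: 14 each from A, B, C = 14*3 = 42 chips; eligible A, B, C
Layer 15-16: 2 each from A, B = 2*2 = 4 chips; eligible A, B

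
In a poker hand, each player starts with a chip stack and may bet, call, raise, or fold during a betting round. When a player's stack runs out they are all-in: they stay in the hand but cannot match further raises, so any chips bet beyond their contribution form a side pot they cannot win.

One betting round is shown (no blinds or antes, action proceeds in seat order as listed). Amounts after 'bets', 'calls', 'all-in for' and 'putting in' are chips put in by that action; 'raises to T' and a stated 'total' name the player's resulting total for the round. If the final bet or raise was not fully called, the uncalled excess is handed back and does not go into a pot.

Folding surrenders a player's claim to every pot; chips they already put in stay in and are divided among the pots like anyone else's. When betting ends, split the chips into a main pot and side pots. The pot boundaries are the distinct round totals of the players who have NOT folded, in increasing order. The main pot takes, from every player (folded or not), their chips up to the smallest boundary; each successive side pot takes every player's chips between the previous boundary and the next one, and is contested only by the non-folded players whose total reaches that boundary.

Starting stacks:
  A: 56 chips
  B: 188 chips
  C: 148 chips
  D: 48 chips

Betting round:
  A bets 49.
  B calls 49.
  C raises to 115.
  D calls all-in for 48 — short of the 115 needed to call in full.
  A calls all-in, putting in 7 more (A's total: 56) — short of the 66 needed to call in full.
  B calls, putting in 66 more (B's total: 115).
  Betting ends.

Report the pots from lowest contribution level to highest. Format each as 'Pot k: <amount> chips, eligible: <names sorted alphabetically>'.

Pot 1: 192 chips, eligible: A, B, C, D
Pot 2: 24 chips, eligible: A, B, C
Pot 3: 118 chips, eligible: B, C

Derivation:
Contributions: A=56, B=115, C=115, D=48
Pot levels (distinct totals of non-folded players): 48, 56, 115
Layer 1-48: 48 each from A, B, C, D = 48*4 = 192 chips; eligible A, B, C, D
Layer 49-56: 8 each from A, B, C = 8*3 = 24 chips; eligible A, B, C
Layer 57-115: 59 each from B, C = 59*2 = 118 chips; eligible B, C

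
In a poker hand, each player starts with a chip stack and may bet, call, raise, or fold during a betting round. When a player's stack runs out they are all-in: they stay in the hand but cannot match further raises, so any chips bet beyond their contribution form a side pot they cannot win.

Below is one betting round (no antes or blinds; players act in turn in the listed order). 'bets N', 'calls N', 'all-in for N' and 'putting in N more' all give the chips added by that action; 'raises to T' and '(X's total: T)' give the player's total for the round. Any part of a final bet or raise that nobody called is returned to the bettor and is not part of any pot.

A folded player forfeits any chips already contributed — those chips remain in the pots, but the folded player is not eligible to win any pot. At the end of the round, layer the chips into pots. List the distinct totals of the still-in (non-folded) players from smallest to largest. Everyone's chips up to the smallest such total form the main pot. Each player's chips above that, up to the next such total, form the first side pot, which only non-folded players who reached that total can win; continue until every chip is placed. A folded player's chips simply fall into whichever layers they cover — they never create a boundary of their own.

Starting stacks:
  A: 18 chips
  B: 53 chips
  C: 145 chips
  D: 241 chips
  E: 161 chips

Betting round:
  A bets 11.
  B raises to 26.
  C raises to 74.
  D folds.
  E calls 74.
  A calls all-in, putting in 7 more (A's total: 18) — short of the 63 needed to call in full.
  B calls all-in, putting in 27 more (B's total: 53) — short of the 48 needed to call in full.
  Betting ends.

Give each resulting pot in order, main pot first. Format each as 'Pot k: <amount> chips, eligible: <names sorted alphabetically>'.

Pot 1: 72 chips, eligible: A, B, C, E
Pot 2: 105 chips, eligible: B, C, E
Pot 3: 42 chips, eligible: C, E

Derivation:
Contributions: A=18, B=53, C=74, E=74
Folded: D
Pot levels (distinct totals of non-folded players): 18, 53, 74
Layer 1-18: 18 each from A, B, C, E = 18*4 = 72 chips; eligible A, B, C, E
Layer 19-53: 35 each from B, C, E = 35*3 = 105 chips; eligible B, C, E
Layer 54-74: 21 each from C, E = 21*2 = 42 chips; eligible C, E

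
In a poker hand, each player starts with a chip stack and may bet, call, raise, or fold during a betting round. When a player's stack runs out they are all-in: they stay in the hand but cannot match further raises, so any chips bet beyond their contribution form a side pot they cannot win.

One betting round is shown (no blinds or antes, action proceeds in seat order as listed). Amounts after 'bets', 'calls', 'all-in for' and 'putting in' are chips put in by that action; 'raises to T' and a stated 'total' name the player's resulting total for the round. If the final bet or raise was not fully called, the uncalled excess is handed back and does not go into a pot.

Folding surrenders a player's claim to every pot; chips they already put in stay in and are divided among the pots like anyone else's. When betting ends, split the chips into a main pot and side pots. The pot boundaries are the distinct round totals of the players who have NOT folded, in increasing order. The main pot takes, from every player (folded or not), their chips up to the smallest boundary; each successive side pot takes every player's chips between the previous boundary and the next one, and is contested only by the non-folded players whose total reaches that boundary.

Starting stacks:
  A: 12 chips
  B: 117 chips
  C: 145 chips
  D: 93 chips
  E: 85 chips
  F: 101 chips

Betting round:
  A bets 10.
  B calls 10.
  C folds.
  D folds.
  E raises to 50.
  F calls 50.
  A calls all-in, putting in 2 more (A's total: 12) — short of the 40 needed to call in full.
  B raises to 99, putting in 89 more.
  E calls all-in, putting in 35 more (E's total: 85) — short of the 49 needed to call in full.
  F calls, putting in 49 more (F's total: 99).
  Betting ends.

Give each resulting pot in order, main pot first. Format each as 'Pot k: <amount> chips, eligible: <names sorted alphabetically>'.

Contributions: A=12, B=99, E=85, F=99
Folded: C, D
Pot levels (distinct totals of non-folded players): 12, 85, 99
Layer 1-12: 12 each from A, B, E, F = 12*4 = 48 chips; eligible A, B, E, F
Layer 13-85: 73 each from B, E, F = 73*3 = 219 chips; eligible B, E, F
Layer 86-99: 14 each from B, F = 14*2 = 28 chips; eligible B, F

Pot 1: 48 chips, eligible: A, B, E, F
Pot 2: 219 chips, eligible: B, E, F
Pot 3: 28 chips, eligible: B, F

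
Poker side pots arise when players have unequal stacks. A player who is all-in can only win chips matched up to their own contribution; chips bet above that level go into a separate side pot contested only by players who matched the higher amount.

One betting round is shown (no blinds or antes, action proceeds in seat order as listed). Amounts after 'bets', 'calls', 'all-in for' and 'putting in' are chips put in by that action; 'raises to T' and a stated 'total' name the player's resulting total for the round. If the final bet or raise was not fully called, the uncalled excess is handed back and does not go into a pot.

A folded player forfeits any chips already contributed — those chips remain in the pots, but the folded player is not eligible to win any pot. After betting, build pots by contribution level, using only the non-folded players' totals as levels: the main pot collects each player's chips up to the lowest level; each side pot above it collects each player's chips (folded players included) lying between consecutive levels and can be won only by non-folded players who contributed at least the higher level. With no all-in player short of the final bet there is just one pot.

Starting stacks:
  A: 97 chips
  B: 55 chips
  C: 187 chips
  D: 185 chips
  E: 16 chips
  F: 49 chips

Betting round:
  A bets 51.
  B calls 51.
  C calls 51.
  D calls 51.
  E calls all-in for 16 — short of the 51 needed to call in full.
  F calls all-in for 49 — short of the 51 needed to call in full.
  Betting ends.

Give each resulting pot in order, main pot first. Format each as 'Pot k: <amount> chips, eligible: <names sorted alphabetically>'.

Pot 1: 96 chips, eligible: A, B, C, D, E, F
Pot 2: 165 chips, eligible: A, B, C, D, F
Pot 3: 8 chips, eligible: A, B, C, D

Derivation:
Contributions: A=51, B=51, C=51, D=51, E=16, F=49
Pot levels (distinct totals of non-folded players): 16, 49, 51
Layer 1-16: 16 each from A, B, C, D, E, F = 16*6 = 96 chips; eligible A, B, C, D, E, F
Layer 17-49: 33 each from A, B, C, D, F = 33*5 = 165 chips; eligible A, B, C, D, F
Layer 50-51: 2 each from A, B, C, D = 2*4 = 8 chips; eligible A, B, C, D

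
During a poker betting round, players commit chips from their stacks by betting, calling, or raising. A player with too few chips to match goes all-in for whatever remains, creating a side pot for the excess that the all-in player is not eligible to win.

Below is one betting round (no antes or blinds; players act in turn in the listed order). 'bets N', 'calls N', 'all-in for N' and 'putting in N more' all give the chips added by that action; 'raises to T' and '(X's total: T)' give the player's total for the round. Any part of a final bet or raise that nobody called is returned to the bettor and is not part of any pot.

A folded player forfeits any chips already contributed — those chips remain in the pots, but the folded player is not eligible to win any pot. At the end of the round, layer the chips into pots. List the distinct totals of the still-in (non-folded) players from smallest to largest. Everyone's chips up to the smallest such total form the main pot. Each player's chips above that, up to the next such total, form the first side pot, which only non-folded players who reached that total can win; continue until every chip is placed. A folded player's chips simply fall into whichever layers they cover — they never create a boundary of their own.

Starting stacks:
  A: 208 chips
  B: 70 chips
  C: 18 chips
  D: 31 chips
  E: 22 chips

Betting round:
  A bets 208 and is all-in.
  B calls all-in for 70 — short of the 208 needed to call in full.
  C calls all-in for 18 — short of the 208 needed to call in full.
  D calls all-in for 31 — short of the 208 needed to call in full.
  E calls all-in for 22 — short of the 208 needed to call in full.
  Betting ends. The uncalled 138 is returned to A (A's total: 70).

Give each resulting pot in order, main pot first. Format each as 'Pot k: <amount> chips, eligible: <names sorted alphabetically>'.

Pot 1: 90 chips, eligible: A, B, C, D, E
Pot 2: 16 chips, eligible: A, B, D, E
Pot 3: 27 chips, eligible: A, B, D
Pot 4: 78 chips, eligible: A, B

Derivation:
Contributions (after 138 returned to A): A=70, B=70, C=18, D=31, E=22
Pot levels (distinct totals of non-folded players): 18, 22, 31, 70
Layer 1-18: 18 each from A, B, C, D, E = 18*5 = 90 chips; eligible A, B, C, D, E
Layer 19-22: 4 each from A, B, D, E = 4*4 = 16 chips; eligible A, B, D, E
Layer 23-31: 9 each from A, B, D = 9*3 = 27 chips; eligible A, B, D
Layer 32-70: 39 each from A, B = 39*2 = 78 chips; eligible A, B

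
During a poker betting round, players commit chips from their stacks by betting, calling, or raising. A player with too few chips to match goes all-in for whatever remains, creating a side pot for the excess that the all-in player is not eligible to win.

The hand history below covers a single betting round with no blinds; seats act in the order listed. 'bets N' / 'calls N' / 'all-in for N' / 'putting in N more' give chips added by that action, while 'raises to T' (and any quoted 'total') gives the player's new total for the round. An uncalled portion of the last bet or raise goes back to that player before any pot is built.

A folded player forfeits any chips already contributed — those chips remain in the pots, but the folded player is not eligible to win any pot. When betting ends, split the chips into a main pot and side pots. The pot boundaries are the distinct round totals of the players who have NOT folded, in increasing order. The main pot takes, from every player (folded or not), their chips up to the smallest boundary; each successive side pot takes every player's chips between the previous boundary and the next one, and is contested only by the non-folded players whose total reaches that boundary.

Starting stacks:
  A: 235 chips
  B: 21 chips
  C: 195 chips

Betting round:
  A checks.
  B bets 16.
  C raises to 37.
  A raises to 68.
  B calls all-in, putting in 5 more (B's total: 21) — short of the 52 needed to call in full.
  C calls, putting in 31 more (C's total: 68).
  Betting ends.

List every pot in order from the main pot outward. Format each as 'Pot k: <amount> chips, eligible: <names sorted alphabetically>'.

Pot 1: 63 chips, eligible: A, B, C
Pot 2: 94 chips, eligible: A, C

Derivation:
Contributions: A=68, B=21, C=68
Pot levels (distinct totals of non-folded players): 21, 68
Layer 1-21: 21 each from A, B, C = 21*3 = 63 chips; eligible A, B, C
Layer 22-68: 47 each from A, C = 47*2 = 94 chips; eligible A, C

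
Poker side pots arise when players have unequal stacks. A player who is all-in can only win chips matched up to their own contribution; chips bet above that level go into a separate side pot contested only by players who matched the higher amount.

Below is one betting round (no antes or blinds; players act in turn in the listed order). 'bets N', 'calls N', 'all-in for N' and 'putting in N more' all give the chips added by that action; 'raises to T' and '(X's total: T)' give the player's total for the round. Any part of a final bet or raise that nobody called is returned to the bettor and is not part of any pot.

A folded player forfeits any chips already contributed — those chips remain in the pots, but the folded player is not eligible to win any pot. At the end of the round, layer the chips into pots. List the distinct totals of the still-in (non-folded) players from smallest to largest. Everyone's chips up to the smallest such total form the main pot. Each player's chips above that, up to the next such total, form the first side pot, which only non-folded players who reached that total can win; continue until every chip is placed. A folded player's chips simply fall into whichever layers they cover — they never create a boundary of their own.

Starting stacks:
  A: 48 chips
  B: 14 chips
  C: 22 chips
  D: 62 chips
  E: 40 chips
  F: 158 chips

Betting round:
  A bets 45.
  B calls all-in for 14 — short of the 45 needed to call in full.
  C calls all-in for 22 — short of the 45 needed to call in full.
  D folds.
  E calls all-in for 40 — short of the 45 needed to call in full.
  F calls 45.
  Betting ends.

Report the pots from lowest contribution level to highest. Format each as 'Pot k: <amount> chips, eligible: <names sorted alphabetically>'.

Pot 1: 70 chips, eligible: A, B, C, E, F
Pot 2: 32 chips, eligible: A, C, E, F
Pot 3: 54 chips, eligible: A, E, F
Pot 4: 10 chips, eligible: A, F

Derivation:
Contributions: A=45, B=14, C=22, E=40, F=45
Folded: D
Pot levels (distinct totals of non-folded players): 14, 22, 40, 45
Layer 1-14: 14 each from A, B, C, E, F = 14*5 = 70 chips; eligible A, B, C, E, F
Layer 15-22: 8 each from A, C, E, F = 8*4 = 32 chips; eligible A, C, E, F
Layer 23-40: 18 each from A, E, F = 18*3 = 54 chips; eligible A, E, F
Layer 41-45: 5 each from A, F = 5*2 = 10 chips; eligible A, F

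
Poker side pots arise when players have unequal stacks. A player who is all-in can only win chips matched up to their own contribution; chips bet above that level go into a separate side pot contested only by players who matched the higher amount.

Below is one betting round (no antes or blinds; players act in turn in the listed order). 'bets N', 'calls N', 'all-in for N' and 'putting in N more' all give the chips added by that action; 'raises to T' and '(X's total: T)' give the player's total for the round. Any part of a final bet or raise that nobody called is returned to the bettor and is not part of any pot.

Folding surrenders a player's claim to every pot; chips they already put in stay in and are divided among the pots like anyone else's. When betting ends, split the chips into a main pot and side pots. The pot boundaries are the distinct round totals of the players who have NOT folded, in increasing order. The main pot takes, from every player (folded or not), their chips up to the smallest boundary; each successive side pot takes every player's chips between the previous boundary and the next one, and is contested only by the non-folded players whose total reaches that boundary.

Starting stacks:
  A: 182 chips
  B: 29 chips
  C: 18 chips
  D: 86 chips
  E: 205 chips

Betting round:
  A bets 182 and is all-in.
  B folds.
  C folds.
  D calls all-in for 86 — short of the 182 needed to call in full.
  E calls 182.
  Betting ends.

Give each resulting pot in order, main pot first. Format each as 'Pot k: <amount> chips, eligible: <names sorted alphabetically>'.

Pot 1: 258 chips, eligible: A, D, E
Pot 2: 192 chips, eligible: A, E

Derivation:
Contributions: A=182, D=86, E=182
Folded: B, C
Pot levels (distinct totals of non-folded players): 86, 182
Layer 1-86: 86 each from A, D, E = 86*3 = 258 chips; eligible A, D, E
Layer 87-182: 96 each from A, E = 96*2 = 192 chips; eligible A, E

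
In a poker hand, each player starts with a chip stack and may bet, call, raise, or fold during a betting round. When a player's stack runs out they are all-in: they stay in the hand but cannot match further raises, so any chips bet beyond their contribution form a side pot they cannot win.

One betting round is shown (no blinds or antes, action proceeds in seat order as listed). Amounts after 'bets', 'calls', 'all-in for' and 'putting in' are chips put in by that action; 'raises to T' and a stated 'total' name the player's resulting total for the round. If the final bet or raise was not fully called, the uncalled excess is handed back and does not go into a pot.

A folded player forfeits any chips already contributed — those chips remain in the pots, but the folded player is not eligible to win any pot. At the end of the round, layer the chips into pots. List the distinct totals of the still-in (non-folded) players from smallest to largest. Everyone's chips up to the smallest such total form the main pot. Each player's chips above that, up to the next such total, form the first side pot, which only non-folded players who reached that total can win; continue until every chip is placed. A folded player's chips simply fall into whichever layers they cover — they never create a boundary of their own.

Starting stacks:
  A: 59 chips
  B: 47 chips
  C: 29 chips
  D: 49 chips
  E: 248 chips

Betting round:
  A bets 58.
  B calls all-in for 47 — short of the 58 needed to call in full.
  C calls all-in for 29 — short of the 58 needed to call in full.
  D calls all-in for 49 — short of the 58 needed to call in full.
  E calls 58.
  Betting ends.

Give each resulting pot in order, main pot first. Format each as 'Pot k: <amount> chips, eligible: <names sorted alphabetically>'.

Contributions: A=58, B=47, C=29, D=49, E=58
Pot levels (distinct totals of non-folded players): 29, 47, 49, 58
Layer 1-29: 29 each from A, B, C, D, E = 29*5 = 145 chips; eligible A, B, C, D, E
Layer 30-47: 18 each from A, B, D, E = 18*4 = 72 chips; eligible A, B, D, E
Layer 48-49: 2 each from A, D, E = 2*3 = 6 chips; eligible A, D, E
Layer 50-58: 9 each from A, E = 9*2 = 18 chips; eligible A, E

Pot 1: 145 chips, eligible: A, B, C, D, E
Pot 2: 72 chips, eligible: A, B, D, E
Pot 3: 6 chips, eligible: A, D, E
Pot 4: 18 chips, eligible: A, E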